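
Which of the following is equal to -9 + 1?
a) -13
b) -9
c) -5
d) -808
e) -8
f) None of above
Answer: e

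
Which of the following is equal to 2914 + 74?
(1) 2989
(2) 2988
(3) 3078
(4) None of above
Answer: 2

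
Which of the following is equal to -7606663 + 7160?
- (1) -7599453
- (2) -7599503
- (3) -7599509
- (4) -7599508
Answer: 2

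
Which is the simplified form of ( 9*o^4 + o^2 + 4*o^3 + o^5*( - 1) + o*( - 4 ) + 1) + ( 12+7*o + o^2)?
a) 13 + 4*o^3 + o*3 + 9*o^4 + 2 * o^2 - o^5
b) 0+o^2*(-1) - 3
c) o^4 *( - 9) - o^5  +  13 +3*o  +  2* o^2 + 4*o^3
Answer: a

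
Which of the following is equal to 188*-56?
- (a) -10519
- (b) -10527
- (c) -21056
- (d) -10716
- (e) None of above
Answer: e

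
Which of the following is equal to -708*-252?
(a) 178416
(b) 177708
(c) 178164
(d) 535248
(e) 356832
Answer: a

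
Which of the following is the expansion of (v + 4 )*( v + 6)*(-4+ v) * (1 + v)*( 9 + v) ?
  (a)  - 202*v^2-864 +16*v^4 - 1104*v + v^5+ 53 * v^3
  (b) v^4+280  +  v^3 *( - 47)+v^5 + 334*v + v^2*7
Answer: a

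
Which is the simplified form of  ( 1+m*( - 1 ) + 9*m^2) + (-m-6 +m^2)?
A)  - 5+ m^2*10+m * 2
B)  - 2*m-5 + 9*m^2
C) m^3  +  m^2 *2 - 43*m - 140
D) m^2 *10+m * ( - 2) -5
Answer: D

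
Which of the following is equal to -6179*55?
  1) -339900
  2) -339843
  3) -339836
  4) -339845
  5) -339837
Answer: 4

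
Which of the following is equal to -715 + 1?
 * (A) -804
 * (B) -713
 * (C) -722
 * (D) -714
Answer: D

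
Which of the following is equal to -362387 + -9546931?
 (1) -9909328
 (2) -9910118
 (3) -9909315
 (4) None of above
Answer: 4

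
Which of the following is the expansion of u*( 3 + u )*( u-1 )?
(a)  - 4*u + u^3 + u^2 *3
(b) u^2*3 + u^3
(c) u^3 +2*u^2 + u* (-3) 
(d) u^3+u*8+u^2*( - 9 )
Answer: c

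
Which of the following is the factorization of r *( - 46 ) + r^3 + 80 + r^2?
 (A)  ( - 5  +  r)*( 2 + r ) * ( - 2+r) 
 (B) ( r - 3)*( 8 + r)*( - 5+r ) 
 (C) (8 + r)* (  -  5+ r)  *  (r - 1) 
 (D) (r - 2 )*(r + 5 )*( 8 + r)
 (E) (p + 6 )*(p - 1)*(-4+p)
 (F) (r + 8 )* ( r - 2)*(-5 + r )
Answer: F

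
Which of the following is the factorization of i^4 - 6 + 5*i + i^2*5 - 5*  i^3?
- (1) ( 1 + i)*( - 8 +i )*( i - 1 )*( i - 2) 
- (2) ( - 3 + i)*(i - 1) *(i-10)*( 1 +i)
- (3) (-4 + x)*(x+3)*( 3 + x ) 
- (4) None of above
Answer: 4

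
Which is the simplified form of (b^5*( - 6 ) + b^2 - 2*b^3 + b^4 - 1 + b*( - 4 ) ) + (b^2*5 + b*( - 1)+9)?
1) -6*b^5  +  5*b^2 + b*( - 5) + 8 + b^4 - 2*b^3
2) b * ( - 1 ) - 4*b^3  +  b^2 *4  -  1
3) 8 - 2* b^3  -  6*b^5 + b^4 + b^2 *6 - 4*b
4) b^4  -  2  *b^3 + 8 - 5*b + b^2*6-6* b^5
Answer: 4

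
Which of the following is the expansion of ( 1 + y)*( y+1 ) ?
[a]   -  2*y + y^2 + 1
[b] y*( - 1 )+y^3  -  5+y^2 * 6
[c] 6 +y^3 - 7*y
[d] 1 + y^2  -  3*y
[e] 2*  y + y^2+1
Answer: e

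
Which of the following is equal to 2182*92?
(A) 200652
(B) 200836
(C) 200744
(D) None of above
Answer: C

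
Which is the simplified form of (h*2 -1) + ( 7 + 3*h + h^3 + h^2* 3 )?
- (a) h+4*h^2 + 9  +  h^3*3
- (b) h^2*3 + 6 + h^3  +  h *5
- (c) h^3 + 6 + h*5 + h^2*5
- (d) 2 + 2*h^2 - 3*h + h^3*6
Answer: b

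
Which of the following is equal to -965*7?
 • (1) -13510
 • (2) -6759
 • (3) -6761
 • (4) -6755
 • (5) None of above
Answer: 4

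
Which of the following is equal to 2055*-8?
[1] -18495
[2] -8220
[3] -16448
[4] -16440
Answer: 4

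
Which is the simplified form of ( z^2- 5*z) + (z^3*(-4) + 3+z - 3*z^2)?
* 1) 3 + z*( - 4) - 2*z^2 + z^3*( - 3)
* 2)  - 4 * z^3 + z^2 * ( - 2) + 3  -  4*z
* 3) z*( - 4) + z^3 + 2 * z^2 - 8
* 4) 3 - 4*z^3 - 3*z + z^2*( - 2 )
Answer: 2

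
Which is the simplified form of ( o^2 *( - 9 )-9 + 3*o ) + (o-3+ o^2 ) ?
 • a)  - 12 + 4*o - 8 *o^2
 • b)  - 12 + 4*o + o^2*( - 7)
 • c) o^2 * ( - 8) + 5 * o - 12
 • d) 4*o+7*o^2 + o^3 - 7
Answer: a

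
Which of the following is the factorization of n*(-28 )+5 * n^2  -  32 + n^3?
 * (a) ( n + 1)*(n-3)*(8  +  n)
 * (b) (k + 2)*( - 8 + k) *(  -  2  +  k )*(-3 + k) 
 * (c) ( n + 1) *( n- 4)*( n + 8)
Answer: c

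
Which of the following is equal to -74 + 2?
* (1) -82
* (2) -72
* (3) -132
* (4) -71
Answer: 2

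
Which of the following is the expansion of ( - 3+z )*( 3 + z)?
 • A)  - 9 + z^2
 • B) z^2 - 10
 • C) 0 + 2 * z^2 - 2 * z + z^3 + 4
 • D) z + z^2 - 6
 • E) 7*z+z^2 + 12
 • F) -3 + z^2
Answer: A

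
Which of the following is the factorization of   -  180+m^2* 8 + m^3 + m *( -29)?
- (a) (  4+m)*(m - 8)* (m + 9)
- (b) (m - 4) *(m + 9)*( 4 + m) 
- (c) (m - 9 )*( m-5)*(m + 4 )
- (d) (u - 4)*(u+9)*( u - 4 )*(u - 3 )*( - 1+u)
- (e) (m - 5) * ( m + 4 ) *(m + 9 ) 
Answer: e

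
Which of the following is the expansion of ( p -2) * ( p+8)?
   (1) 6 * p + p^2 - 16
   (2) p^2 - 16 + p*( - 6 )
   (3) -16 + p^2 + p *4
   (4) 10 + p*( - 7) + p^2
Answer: 1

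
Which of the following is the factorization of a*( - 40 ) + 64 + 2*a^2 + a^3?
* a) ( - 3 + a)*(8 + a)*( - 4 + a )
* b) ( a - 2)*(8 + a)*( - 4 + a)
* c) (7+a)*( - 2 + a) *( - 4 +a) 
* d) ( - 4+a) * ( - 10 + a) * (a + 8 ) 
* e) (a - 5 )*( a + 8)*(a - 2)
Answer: b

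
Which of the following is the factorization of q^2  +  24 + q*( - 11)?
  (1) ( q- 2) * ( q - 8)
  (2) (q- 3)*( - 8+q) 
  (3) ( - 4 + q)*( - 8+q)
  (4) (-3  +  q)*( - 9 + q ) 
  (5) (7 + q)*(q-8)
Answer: 2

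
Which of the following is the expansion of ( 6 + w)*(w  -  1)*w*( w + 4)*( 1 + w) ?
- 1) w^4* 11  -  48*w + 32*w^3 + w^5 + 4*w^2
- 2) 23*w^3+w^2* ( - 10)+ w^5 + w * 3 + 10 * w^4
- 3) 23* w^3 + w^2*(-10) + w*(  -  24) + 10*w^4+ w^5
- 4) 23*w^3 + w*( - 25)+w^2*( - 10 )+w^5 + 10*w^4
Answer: 3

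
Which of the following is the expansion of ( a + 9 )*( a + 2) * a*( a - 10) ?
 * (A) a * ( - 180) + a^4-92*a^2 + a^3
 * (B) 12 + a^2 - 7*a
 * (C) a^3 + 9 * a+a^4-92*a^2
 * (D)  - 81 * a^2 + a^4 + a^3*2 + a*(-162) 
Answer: A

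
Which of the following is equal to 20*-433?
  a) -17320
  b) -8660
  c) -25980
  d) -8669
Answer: b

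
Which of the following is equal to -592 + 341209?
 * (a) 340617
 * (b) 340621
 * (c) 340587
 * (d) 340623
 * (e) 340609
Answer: a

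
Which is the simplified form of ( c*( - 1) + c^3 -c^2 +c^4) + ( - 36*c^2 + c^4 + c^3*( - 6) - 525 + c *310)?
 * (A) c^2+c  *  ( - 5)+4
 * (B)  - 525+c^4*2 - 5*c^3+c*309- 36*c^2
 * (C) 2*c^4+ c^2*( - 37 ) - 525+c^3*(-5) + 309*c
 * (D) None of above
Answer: C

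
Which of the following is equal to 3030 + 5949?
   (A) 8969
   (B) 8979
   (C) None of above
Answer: B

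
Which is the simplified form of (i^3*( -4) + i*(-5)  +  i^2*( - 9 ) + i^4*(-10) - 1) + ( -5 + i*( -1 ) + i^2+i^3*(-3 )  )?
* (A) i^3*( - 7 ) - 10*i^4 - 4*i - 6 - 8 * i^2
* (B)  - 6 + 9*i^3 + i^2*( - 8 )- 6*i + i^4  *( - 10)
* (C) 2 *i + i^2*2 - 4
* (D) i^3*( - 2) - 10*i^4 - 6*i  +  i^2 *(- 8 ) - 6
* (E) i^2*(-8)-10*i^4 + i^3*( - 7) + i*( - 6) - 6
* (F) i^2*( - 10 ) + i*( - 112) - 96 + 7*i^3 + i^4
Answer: E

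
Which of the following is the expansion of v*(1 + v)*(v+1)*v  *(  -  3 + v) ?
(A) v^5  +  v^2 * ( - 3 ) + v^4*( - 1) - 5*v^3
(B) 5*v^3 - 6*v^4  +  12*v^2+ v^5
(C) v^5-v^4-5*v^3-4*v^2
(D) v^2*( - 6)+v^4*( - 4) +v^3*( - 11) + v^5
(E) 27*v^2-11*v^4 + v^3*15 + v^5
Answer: A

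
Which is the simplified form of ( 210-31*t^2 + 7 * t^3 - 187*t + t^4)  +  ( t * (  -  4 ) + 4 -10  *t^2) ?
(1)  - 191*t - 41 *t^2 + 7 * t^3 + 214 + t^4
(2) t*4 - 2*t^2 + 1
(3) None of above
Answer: 1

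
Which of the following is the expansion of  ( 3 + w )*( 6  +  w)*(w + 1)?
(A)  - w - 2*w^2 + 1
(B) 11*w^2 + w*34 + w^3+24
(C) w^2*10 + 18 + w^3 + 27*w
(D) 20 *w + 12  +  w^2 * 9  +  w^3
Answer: C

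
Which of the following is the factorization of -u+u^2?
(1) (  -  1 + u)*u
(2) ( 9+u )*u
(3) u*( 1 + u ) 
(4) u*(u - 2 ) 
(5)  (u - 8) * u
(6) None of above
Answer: 1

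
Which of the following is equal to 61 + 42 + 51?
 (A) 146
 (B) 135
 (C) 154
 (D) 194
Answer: C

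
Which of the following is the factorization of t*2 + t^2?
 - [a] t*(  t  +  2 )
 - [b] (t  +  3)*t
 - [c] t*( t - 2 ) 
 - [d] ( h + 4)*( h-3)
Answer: a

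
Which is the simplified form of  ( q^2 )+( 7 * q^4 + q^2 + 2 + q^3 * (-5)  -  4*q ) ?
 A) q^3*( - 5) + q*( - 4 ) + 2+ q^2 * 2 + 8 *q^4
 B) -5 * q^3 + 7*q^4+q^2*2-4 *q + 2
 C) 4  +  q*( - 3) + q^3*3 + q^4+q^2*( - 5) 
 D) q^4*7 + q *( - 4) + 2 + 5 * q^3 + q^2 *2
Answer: B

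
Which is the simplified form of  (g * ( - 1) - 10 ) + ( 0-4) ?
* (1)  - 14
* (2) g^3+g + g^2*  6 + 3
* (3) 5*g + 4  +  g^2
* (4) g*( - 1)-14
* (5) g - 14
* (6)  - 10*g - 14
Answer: 4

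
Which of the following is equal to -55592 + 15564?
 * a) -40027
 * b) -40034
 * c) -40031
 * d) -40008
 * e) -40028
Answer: e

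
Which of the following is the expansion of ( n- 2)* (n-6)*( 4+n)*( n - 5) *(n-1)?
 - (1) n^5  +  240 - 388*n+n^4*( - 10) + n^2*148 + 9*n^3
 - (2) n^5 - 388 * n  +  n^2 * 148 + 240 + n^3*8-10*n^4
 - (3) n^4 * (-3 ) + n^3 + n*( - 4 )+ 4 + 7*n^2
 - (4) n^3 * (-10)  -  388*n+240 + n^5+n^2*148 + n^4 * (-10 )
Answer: 1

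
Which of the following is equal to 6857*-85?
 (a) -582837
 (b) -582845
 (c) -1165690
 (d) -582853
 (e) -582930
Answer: b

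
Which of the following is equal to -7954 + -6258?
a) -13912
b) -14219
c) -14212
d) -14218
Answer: c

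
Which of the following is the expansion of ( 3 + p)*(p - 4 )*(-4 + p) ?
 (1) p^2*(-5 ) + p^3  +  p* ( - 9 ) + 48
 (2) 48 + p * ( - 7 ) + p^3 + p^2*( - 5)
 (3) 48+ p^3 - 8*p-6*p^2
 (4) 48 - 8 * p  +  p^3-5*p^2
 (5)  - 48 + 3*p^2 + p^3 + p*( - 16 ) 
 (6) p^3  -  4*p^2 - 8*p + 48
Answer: 4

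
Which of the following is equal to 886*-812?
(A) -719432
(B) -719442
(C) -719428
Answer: A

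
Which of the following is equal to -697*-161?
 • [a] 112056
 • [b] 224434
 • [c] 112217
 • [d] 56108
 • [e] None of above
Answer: c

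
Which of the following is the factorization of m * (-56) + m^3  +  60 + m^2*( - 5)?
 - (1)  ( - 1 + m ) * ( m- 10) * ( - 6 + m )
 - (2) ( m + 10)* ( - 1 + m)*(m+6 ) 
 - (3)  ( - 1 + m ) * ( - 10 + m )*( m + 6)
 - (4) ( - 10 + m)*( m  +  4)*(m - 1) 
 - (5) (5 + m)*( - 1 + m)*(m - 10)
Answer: 3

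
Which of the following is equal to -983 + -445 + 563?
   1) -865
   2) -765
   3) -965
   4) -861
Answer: 1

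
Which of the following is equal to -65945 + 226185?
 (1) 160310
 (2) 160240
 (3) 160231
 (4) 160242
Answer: 2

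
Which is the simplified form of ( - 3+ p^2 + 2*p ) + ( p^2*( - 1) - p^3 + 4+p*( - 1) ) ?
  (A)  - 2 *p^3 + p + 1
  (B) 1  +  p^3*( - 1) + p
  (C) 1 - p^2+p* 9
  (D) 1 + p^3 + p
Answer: B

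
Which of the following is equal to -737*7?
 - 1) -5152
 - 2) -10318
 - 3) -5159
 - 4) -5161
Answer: 3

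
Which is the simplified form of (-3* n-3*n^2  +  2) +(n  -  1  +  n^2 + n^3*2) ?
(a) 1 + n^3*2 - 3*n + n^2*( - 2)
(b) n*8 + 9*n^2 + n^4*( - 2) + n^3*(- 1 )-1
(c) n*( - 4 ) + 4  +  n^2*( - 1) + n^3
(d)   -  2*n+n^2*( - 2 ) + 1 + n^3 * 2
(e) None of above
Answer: d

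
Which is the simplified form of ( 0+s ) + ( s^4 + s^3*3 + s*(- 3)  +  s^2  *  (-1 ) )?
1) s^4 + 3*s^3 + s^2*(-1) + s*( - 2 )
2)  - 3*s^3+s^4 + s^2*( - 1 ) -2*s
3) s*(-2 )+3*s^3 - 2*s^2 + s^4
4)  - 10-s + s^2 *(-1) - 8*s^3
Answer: 1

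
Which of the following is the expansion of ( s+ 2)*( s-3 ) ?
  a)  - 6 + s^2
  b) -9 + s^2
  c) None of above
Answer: c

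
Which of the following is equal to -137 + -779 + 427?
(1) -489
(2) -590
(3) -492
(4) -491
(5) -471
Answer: 1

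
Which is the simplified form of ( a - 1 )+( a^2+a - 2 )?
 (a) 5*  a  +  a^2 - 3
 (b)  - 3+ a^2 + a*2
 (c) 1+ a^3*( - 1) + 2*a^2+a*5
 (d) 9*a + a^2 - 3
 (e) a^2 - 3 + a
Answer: b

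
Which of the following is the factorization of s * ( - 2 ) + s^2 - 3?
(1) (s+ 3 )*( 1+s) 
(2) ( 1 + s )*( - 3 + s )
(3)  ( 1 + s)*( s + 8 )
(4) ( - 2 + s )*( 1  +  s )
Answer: 2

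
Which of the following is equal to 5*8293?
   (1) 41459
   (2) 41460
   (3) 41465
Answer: 3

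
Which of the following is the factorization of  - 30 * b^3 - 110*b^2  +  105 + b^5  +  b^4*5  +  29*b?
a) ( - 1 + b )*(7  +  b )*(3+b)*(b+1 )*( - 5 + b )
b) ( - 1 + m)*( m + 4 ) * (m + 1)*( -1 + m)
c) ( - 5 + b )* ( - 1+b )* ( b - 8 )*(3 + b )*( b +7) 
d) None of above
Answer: a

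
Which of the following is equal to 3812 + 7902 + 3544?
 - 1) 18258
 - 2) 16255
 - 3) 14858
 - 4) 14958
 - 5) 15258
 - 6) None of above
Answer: 5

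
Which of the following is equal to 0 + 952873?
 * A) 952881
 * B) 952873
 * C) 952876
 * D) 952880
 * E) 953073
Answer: B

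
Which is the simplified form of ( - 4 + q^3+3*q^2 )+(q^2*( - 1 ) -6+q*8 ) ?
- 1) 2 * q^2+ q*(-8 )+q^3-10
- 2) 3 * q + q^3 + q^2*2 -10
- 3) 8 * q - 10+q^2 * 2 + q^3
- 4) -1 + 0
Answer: 3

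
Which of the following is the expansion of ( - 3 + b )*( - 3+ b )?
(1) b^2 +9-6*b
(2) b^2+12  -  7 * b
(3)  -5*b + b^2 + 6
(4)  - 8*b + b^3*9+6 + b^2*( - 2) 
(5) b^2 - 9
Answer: 1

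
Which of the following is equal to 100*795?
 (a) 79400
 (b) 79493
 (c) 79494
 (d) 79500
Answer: d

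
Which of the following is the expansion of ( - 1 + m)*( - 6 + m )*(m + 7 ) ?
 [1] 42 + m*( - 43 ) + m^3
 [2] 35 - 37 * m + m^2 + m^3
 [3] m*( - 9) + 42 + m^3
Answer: 1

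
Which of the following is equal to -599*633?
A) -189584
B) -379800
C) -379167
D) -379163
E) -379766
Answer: C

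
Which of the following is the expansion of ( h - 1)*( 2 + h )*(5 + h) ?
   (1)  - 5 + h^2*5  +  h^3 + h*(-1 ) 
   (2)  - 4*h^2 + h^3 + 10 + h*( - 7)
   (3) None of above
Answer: 3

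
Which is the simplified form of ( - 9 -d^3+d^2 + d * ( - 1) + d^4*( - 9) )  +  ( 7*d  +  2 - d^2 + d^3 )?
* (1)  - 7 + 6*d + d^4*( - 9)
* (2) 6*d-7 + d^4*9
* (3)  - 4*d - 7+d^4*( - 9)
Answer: 1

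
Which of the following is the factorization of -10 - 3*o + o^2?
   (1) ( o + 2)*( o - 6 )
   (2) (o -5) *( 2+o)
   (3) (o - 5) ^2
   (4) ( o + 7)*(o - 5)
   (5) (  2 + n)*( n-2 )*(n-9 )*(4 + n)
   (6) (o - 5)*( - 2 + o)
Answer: 2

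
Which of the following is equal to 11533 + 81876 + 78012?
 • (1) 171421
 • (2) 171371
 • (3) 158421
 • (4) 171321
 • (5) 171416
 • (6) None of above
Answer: 1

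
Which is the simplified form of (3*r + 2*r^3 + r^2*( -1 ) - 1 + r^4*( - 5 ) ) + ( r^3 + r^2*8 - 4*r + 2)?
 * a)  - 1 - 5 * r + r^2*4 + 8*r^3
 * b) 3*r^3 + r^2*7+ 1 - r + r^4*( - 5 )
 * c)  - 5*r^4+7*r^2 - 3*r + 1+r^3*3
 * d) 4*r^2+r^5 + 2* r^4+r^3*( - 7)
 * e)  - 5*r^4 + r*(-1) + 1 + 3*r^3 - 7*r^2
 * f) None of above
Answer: b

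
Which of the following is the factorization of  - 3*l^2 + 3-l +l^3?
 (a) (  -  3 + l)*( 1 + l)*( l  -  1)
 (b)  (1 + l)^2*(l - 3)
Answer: a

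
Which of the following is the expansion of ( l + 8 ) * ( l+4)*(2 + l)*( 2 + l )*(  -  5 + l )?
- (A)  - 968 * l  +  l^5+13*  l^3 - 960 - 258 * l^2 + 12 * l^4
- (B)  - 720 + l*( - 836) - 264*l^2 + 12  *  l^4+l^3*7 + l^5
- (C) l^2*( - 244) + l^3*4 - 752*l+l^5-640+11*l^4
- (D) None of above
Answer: C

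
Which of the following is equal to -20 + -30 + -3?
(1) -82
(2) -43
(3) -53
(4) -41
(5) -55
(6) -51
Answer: 3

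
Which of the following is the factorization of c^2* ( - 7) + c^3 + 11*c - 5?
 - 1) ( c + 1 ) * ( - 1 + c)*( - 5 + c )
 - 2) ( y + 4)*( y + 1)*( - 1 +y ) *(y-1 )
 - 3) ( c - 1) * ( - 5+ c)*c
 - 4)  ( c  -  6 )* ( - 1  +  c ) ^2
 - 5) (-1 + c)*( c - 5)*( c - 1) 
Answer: 5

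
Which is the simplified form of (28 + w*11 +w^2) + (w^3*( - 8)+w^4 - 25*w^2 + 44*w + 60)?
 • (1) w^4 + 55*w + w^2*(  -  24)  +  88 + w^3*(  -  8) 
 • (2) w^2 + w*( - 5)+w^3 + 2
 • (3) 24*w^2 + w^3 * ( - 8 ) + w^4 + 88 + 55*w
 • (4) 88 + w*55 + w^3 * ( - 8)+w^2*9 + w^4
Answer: 1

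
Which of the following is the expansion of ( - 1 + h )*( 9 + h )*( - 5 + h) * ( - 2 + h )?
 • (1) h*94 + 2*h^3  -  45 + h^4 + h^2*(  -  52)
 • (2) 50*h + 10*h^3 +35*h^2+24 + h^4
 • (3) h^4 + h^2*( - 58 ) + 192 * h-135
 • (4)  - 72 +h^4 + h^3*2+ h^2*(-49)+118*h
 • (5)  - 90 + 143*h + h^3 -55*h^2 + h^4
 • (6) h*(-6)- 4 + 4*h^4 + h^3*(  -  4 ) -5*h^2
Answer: 5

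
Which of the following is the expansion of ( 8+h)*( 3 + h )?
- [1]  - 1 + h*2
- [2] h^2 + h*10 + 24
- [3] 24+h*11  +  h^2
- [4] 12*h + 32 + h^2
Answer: 3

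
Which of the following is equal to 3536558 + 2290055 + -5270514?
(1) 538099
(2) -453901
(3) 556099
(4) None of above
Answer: 3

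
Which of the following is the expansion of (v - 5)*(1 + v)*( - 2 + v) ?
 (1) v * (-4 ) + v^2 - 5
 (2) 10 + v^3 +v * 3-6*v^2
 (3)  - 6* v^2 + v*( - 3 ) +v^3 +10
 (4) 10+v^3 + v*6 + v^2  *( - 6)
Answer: 2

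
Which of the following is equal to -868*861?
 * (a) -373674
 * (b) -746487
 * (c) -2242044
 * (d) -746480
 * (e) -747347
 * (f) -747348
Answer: f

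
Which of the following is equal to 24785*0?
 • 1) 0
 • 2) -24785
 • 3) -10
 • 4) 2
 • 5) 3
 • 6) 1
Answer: 1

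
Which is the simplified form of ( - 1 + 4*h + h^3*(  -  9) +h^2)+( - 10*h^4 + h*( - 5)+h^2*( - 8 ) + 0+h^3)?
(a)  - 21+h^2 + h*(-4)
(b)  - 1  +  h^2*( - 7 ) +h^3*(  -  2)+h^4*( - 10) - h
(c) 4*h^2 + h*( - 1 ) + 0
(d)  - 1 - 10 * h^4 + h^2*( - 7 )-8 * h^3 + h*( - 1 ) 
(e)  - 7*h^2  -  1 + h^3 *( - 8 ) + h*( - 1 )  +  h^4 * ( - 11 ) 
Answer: d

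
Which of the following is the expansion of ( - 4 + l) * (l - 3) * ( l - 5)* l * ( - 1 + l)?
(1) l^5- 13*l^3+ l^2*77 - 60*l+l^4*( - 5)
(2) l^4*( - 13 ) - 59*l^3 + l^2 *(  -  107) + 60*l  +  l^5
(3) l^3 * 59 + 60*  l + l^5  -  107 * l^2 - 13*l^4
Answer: 3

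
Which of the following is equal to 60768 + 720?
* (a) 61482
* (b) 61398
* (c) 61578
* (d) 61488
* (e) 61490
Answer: d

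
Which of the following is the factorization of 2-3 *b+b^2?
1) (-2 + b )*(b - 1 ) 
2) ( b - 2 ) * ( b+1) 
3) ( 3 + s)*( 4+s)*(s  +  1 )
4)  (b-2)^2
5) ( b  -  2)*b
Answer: 1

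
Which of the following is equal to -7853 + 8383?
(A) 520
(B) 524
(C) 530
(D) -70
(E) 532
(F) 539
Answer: C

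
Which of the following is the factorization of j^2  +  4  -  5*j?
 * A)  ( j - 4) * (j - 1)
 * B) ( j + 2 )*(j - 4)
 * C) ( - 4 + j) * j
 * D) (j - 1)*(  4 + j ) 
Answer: A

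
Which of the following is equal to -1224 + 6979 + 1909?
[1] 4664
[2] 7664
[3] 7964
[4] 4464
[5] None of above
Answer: 2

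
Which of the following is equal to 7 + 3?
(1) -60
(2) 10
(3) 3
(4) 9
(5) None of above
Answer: 2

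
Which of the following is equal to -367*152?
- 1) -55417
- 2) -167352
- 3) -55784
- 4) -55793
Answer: 3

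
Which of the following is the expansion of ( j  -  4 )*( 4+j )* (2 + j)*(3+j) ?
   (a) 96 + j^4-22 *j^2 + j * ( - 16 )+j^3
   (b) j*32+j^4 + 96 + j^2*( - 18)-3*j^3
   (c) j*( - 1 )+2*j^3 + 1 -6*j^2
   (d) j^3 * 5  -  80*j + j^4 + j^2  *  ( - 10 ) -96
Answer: d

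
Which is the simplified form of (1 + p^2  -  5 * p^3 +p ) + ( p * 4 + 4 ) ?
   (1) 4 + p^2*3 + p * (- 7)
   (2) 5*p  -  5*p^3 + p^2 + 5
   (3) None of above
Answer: 2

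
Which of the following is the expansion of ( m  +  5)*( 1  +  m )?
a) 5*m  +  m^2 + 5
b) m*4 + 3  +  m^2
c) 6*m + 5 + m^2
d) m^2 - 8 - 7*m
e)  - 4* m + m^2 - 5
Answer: c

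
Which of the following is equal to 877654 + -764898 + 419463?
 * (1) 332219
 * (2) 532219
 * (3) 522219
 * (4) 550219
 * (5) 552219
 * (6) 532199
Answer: 2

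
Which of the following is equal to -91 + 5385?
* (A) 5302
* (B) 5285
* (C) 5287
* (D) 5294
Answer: D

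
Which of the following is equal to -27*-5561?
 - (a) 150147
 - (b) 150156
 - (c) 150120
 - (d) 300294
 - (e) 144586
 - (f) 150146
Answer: a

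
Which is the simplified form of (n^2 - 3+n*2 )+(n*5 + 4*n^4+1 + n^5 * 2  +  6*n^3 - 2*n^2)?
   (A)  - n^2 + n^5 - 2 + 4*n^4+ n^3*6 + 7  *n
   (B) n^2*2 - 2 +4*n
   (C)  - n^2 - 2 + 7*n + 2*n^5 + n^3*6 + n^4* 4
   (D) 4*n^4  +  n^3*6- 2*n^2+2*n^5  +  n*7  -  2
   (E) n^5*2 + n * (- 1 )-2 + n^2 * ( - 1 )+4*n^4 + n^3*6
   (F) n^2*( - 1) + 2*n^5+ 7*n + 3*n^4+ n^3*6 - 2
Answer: C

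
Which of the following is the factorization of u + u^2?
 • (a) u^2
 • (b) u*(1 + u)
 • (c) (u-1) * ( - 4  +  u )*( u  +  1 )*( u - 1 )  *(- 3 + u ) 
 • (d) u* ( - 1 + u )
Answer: b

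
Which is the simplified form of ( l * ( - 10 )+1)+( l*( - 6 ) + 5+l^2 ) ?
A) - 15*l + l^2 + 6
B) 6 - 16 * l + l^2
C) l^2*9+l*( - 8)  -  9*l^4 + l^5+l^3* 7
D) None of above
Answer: B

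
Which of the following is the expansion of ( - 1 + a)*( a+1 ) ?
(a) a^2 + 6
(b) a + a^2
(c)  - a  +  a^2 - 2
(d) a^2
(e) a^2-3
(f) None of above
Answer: f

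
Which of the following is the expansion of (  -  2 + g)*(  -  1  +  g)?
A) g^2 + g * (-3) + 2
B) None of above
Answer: A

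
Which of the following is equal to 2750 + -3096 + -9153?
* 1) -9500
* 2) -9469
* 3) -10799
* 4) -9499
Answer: 4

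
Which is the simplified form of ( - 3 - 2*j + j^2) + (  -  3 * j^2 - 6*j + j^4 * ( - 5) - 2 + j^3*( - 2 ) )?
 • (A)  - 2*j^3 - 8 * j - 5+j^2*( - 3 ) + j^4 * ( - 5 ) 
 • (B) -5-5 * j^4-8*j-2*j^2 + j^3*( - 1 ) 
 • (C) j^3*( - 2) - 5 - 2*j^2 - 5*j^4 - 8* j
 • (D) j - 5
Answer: C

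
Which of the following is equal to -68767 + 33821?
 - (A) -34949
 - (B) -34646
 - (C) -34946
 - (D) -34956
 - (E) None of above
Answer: C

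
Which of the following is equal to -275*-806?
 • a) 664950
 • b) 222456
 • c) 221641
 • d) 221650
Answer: d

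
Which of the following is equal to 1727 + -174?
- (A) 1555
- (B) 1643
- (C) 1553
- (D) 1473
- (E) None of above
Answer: C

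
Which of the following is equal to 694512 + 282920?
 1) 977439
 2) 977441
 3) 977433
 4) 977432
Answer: 4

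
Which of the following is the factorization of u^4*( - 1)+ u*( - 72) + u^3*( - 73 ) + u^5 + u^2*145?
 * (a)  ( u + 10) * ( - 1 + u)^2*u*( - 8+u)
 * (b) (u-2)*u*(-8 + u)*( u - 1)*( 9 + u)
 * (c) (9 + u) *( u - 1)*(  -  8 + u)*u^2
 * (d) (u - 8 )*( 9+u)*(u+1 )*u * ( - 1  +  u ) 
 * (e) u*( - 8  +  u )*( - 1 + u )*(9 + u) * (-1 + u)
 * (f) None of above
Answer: e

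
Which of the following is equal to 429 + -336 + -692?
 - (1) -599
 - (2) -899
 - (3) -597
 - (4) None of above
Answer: 1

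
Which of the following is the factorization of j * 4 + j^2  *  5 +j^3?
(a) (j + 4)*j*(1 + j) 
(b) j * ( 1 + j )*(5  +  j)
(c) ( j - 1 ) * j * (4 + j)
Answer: a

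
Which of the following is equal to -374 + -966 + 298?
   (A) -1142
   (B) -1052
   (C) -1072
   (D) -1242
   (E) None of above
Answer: E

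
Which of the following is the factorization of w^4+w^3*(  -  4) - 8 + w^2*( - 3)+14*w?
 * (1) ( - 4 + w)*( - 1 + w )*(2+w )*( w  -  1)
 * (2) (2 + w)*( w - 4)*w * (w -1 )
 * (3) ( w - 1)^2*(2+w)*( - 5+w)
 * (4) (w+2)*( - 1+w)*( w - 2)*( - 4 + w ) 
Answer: 1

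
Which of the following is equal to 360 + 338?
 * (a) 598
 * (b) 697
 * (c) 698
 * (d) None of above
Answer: c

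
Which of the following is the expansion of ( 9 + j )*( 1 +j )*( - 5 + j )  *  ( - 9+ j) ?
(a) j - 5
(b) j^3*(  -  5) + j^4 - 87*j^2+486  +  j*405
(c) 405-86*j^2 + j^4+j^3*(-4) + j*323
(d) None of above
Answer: d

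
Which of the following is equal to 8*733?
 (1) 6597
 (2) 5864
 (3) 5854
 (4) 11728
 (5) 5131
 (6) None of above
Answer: 2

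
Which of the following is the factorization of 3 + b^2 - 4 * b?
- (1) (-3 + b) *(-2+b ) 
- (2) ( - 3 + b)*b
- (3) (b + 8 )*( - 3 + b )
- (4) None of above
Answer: 4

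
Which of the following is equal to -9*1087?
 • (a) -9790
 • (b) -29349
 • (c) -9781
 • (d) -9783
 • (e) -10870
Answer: d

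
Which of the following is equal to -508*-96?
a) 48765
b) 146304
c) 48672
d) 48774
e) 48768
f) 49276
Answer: e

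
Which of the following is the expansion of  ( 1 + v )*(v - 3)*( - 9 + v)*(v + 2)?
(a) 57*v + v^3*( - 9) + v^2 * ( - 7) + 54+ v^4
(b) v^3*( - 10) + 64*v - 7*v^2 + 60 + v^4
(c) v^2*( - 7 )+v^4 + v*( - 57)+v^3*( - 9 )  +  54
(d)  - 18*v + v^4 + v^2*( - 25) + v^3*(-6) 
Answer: a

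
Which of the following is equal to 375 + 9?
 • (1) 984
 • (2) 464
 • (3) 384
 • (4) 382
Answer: 3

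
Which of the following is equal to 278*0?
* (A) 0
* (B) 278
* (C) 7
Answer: A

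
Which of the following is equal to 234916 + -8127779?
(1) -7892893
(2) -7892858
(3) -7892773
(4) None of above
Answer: 4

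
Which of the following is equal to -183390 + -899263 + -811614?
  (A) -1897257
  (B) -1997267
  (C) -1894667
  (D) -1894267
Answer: D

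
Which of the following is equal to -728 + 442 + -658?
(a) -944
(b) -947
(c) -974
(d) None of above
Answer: a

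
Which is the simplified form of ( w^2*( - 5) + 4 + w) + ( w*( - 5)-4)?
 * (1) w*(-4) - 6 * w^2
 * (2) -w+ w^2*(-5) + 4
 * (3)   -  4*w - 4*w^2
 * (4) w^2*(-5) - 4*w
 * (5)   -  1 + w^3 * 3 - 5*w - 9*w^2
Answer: 4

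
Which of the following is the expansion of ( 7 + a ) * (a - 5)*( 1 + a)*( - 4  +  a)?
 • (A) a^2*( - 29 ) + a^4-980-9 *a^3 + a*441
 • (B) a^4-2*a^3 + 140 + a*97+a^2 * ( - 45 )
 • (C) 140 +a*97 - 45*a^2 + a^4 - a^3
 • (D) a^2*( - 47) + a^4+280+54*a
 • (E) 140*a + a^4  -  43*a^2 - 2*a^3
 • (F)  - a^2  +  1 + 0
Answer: C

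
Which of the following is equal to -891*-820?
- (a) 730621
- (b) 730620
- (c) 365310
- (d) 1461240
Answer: b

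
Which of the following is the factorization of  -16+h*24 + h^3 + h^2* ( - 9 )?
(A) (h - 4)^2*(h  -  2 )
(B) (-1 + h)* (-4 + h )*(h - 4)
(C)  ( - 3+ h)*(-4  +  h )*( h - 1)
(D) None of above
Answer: B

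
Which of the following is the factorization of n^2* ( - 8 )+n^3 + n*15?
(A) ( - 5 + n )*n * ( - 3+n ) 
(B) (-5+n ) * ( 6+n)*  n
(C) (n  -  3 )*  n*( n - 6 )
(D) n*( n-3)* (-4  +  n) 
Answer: A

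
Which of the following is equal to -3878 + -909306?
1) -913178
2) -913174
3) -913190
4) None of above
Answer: 4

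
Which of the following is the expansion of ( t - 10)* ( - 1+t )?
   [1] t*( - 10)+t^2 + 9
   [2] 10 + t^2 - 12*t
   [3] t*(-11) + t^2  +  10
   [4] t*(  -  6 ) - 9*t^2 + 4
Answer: 3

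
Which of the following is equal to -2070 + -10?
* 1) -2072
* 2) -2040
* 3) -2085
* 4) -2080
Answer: 4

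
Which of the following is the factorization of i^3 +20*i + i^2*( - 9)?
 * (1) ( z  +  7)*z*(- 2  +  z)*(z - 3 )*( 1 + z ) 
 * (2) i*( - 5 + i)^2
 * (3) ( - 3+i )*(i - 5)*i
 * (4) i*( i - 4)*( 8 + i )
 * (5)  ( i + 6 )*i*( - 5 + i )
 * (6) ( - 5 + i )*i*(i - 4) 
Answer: 6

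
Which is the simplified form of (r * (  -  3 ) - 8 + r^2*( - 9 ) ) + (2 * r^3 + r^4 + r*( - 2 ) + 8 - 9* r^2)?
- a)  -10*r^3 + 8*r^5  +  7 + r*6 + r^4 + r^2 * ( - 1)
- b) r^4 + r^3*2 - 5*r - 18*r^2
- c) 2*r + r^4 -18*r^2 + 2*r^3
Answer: b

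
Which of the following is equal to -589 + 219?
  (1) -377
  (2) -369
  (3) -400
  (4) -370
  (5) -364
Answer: 4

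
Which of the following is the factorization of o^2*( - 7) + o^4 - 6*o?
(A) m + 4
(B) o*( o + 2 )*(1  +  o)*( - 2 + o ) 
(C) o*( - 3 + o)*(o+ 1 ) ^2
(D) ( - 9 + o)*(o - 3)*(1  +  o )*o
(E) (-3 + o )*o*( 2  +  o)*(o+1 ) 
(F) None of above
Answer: E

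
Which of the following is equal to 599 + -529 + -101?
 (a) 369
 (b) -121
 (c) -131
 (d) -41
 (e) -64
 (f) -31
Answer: f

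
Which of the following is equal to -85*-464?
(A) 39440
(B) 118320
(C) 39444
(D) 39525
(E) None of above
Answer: A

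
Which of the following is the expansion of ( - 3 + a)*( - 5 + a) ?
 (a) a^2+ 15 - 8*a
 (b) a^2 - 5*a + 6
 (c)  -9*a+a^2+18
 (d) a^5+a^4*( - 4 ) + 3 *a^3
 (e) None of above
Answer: a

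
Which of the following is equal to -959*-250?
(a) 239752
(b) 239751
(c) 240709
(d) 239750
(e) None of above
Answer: d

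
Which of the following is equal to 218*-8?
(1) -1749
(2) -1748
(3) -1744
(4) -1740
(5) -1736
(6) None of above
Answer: 3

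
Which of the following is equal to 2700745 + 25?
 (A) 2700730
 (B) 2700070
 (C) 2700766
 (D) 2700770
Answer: D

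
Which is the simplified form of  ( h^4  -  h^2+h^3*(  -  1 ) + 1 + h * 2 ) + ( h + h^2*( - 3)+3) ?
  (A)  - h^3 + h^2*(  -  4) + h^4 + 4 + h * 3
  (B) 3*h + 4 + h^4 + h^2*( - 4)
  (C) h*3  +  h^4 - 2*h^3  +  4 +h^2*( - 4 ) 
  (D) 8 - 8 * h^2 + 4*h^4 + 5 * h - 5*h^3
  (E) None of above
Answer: A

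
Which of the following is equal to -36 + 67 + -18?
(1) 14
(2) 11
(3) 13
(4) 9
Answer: 3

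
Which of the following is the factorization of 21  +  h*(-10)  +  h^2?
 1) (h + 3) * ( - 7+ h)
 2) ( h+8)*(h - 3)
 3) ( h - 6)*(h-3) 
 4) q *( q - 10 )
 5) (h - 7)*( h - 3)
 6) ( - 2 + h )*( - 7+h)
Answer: 5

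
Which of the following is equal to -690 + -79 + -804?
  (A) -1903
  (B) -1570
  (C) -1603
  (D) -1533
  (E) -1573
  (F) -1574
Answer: E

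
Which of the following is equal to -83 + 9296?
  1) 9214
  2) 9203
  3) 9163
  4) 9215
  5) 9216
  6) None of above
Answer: 6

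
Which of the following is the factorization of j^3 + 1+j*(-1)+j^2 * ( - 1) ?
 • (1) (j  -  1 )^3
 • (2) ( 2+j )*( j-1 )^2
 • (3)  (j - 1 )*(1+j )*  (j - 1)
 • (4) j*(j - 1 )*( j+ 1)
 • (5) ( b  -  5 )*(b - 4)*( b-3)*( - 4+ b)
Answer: 3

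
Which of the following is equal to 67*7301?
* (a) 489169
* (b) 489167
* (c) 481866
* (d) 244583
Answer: b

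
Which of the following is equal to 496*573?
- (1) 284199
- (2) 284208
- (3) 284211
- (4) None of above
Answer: 2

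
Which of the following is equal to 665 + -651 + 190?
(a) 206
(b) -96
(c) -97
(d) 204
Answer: d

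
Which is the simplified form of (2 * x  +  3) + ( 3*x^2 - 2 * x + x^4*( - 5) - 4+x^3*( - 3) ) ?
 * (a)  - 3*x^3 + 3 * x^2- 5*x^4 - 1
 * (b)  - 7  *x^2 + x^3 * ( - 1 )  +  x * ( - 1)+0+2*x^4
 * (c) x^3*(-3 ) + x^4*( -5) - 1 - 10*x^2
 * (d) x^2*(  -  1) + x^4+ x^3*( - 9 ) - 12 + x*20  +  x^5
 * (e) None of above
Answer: a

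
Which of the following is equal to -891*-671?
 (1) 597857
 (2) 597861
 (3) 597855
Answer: 2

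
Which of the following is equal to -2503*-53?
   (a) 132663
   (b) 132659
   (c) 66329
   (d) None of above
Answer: b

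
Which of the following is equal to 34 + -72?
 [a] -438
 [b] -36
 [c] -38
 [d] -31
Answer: c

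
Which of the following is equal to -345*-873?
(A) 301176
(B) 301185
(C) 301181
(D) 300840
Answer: B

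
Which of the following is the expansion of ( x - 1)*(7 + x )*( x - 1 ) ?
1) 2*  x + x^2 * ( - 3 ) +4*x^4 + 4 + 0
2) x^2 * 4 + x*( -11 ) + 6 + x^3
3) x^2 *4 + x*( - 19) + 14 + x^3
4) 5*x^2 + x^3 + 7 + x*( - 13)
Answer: 4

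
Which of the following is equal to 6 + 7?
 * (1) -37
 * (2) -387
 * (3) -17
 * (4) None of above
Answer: 4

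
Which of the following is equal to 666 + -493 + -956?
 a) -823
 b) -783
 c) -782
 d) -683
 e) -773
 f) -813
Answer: b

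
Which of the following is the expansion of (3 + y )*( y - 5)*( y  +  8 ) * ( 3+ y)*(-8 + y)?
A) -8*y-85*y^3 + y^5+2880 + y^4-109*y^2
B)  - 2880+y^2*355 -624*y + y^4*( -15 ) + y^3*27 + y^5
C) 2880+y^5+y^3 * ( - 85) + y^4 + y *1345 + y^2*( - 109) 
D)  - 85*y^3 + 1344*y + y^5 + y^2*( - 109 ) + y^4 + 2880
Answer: D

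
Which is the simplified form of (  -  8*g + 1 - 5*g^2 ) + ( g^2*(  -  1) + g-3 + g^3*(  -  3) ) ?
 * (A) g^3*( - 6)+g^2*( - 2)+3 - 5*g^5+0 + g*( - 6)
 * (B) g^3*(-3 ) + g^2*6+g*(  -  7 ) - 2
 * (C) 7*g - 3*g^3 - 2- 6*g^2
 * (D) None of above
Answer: D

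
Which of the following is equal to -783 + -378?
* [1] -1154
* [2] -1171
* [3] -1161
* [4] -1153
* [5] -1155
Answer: 3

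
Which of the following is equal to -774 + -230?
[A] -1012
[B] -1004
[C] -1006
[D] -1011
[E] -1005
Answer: B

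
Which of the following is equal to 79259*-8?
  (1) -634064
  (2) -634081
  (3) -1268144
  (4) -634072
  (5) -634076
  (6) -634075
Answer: 4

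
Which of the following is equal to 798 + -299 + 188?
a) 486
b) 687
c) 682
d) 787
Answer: b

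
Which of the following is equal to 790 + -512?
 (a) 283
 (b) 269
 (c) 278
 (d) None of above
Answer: c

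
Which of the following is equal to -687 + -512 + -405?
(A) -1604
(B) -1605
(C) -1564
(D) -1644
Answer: A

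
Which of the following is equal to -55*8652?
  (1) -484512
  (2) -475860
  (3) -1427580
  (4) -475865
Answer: 2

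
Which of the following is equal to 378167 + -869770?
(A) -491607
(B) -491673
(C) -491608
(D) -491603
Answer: D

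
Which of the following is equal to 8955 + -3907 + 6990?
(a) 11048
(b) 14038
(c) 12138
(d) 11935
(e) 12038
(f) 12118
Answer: e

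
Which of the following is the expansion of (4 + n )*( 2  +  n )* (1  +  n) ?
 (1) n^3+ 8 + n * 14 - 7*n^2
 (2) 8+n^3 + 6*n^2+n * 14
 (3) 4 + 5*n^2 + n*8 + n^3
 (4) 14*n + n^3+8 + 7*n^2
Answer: 4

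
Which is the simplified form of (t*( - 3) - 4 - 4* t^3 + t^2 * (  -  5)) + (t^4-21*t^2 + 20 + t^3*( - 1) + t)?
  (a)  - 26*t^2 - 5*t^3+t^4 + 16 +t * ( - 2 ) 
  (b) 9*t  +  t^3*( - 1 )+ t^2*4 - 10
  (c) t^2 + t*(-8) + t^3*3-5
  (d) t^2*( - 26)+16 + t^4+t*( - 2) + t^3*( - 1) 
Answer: a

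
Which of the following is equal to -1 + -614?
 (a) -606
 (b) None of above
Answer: b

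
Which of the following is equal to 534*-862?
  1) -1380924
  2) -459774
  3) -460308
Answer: 3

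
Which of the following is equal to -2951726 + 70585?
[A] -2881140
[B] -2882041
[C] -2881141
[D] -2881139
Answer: C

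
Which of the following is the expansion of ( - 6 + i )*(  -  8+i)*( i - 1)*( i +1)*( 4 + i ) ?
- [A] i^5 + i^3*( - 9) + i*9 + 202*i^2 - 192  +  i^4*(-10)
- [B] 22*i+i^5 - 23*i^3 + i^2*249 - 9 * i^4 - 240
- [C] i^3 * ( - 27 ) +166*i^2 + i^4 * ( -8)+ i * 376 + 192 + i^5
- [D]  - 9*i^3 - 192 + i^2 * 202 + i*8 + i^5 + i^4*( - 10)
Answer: D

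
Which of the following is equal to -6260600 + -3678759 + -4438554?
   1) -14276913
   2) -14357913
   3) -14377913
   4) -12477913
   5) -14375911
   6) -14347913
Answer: 3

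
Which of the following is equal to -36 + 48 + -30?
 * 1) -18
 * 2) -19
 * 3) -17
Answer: 1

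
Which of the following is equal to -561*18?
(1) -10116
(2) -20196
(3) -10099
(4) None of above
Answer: 4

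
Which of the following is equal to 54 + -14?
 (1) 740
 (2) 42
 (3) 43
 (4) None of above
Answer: 4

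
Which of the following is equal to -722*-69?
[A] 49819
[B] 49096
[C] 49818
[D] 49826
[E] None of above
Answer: C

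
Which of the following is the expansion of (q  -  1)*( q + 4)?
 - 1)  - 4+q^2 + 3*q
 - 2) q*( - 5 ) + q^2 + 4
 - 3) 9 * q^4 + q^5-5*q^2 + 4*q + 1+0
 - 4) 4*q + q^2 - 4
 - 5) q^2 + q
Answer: 1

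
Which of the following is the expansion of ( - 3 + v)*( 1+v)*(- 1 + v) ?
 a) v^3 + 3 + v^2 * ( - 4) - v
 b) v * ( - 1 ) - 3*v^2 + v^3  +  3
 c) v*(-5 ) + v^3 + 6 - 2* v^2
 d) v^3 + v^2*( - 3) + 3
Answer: b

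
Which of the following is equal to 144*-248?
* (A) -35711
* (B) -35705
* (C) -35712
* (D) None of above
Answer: C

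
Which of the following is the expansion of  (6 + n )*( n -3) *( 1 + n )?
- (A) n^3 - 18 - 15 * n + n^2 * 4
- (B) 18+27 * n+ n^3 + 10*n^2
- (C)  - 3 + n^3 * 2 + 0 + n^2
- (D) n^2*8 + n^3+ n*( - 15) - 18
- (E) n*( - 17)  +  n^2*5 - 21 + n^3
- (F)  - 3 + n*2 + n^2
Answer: A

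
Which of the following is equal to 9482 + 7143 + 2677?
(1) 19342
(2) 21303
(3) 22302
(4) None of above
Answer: 4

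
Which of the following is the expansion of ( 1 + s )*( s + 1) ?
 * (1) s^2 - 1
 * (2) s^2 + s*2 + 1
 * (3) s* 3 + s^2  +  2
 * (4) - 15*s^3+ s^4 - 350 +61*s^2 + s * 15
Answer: 2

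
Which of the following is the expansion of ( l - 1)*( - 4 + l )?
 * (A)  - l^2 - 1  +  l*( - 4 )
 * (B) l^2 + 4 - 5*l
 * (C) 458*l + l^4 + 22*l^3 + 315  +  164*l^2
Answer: B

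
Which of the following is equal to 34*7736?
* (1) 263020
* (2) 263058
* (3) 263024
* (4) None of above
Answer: 3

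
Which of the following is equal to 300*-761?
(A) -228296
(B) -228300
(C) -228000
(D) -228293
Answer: B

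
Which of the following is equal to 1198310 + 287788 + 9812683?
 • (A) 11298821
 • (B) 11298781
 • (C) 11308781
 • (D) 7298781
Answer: B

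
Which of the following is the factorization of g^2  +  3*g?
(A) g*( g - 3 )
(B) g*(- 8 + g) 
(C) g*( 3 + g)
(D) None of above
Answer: C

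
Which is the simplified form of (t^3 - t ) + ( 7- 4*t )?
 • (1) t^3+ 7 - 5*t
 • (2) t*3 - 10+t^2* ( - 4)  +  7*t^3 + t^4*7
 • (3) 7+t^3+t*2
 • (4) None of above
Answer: 1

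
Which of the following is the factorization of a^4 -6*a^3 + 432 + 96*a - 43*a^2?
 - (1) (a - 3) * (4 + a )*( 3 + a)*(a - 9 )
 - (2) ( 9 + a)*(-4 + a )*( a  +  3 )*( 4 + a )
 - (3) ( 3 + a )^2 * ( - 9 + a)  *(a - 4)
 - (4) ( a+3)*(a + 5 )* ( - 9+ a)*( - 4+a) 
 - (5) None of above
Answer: 5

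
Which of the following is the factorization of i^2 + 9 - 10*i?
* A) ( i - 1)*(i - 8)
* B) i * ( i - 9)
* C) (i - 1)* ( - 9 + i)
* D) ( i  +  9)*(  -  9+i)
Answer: C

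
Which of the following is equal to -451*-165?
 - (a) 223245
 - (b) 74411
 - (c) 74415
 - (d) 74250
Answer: c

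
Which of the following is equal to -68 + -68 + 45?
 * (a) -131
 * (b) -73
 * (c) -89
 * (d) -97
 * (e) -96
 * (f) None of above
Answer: f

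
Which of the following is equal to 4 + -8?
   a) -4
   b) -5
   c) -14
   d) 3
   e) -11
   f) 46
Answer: a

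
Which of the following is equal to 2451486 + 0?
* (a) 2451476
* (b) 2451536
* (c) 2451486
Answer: c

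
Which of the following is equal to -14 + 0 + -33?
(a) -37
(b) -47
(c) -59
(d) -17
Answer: b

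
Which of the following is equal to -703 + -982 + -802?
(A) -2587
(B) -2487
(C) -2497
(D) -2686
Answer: B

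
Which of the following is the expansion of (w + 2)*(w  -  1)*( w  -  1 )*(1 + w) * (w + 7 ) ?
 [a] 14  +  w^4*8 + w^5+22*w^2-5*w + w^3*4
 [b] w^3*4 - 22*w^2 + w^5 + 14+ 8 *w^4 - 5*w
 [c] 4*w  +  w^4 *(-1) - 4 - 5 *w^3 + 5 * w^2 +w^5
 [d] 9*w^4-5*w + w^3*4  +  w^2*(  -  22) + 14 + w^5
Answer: b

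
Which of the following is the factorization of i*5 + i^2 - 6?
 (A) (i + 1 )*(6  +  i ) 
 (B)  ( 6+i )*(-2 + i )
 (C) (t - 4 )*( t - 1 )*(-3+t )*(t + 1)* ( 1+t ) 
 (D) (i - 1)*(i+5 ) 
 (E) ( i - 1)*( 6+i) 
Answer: E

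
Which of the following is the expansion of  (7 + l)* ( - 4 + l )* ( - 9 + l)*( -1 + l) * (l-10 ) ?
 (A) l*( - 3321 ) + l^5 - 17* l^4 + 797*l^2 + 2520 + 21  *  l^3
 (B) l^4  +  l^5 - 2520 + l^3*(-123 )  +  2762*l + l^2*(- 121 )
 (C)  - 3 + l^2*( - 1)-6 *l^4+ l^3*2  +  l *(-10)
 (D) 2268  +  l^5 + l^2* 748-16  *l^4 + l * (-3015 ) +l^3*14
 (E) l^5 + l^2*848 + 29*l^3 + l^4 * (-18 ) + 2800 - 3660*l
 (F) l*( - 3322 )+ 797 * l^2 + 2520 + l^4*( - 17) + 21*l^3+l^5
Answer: F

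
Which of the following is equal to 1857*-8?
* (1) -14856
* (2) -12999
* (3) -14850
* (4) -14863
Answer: 1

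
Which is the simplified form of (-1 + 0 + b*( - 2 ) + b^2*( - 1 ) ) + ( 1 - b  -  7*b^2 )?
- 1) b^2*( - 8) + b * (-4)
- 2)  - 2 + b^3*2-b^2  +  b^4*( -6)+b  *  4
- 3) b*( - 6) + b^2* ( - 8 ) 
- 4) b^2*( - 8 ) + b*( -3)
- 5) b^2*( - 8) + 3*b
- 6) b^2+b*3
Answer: 4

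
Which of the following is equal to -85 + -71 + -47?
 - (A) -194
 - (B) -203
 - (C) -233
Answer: B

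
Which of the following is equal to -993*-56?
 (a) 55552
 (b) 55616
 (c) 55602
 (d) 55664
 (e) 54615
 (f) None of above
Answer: f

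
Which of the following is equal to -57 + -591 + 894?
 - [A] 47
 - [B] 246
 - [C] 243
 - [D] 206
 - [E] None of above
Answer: B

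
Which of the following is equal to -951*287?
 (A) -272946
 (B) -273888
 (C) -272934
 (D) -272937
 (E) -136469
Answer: D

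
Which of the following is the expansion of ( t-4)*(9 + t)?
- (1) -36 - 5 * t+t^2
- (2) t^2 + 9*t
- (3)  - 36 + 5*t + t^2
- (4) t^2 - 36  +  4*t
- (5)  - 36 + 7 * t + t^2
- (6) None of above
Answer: 3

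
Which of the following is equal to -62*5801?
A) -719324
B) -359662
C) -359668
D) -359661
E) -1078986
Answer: B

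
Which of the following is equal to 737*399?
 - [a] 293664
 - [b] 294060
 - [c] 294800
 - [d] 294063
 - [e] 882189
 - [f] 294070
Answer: d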